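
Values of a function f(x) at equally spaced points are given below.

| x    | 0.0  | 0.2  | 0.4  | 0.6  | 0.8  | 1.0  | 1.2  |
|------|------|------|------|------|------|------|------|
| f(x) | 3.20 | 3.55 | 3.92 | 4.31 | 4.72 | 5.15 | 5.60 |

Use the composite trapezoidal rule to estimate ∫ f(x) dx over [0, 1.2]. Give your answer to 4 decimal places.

h = 0.2, n = 6.
(h/2)·[y₀ + 2y₁ + 2y₂ + 2y₃ + 2y₄ + 2y₅ + y₆] = 0.1·(52.10) = 5.2100.

5.2100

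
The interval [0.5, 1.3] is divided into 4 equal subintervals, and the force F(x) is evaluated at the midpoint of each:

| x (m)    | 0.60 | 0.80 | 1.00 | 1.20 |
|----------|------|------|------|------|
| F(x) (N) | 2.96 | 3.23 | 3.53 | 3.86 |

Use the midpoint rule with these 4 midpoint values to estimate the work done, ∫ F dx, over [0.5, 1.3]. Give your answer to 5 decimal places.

2.71600

h = 0.2, n = 4.
h·[y(m₁) + y(m₂) + y(m₃) + y(m₄)] = 0.2·(13.58) = 2.71600.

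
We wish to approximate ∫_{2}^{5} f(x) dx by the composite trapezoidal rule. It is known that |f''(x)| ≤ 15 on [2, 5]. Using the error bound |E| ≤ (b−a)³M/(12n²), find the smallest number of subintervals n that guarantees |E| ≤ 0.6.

8

Need 405/(12n²) ≤ 0.6.
n² ≥ 405/(12·0.6) = 56.25 ⇒ n ≥ 7.5000, so the smallest n is 8.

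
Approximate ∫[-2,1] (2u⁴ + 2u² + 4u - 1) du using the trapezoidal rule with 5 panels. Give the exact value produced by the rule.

h = (1 − (-2))/5 = 0.6.
Nodes u₀,…,u₅ = -2, -1.4, -0.8, -0.2, 0.4, 1.
f(u) = 2u⁴ + 2u² + 4u - 1: f₀=31, f₁=5.0032, f₂=-2.1008, f₃=-1.7168, f₄=0.9712, f₅=7.
(h/2)·[f₀ + 2f₁ + 2f₂ + 2f₃ + 2f₄ + f₅] = 0.3·(42.3136) = 12.69408.

12.69408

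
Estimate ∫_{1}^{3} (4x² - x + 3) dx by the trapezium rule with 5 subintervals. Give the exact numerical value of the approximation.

36.88

h = (3 − 1)/5 = 0.4.
Nodes x₀,…,x₅ = 1, 1.4, 1.8, 2.2, 2.6, 3.
f(x) = 4x² - x + 3: f₀=6, f₁=9.44, f₂=14.16, f₃=20.16, f₄=27.44, f₅=36.
(h/2)·[f₀ + 2f₁ + 2f₂ + 2f₃ + 2f₄ + f₅] = 0.2·(184.4) = 36.88.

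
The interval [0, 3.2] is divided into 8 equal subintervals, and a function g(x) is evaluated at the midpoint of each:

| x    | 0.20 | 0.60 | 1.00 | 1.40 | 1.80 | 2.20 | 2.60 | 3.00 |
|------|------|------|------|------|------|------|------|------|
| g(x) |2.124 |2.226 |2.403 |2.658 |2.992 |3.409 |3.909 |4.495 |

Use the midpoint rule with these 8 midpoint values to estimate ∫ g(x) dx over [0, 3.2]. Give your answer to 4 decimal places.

9.6864

h = 0.4, n = 8.
h·[y(m₁) + y(m₂) + y(m₃) + y(m₄) + y(m₅) + y(m₆) + y(m₇) + y(m₈)] = 0.4·(24.216) = 9.6864.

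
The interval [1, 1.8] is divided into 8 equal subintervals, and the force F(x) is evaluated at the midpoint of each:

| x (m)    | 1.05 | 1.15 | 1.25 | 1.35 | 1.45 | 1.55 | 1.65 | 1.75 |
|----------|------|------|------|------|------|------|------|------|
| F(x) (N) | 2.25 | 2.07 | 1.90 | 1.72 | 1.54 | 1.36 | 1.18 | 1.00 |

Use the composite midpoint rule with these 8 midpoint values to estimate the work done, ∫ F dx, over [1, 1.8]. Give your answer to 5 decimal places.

h = 0.1, n = 8.
h·[y(m₁) + y(m₂) + y(m₃) + y(m₄) + y(m₅) + y(m₆) + y(m₇) + y(m₈)] = 0.1·(13.02) = 1.30200.

1.30200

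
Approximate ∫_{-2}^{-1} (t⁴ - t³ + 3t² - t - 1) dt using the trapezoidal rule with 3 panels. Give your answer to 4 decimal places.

h = (-1 − (-2))/3 = 0.333333.
Nodes t₀,…,t₃ = -2, -1.666667, -1.333333, -1.
f(t) = t⁴ - t³ + 3t² - t - 1: f₀=37, f₁=21.345679, f₂=11.197531, f₃=5.
(h/2)·[f₀ + 2f₁ + 2f₂ + f₃] = 0.166667·(107.086420) = 17.8477.

17.8477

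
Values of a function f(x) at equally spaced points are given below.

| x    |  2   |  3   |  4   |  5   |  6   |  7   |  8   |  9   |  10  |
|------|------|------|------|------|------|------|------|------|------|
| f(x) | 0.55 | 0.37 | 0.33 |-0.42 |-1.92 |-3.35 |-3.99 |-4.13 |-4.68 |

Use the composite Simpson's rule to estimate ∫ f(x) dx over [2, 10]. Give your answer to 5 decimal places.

-15.13667

h = 1, n = 8.
(h/3)·[y₀ + 4y₁ + 2y₂ + 4y₃ + 2y₄ + 4y₅ + 2y₆ + 4y₇ + y₈] = 0.333333·(-45.41) = -15.13667.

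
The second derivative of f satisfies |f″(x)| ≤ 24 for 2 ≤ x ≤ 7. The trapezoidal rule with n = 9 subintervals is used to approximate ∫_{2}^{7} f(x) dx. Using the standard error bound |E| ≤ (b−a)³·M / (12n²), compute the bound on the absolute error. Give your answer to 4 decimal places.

3.0864

|E| ≤ (5)³·24 / (12·9²) = 3000/972 = 3.0864.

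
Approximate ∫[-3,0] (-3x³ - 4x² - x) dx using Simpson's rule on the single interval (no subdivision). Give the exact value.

S = (b−a)/6 · [f(-3) + 4f(-1.5) + f(0)] = 0.5·[48 + 4·2.625 + 0] = 29.25.

29.25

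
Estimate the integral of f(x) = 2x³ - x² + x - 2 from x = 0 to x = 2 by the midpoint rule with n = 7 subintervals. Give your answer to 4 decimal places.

h = (2 − 0)/7 = 0.285714.
Midpoints m₁,…,m₇ = 0.142857, 0.428571, 0.714286, 1, 1.285714, 1.571429, 1.857143.
f(m₁)=-1.871720, f(m₂)=-1.597668, f(m₃)=-1.067055, f(m₄)=0, f(m₅)=1.883382, f(m₆)=4.862974, f(m₇)=9.218659.
h·[f(m₁) + f(m₂) + f(m₃) + f(m₄) + f(m₅) + f(m₆) + f(m₇)] = 0.285714·(11.428571) = 3.2653.

3.2653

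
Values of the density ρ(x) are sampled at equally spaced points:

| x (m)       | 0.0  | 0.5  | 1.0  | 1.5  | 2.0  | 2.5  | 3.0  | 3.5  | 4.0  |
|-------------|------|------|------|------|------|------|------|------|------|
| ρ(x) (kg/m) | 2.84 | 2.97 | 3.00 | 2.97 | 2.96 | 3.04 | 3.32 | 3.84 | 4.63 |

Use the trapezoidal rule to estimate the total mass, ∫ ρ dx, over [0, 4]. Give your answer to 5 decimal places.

h = 0.5, n = 8.
(h/2)·[y₀ + 2y₁ + 2y₂ + 2y₃ + 2y₄ + 2y₅ + 2y₆ + 2y₇ + y₈] = 0.25·(51.67) = 12.91750.

12.91750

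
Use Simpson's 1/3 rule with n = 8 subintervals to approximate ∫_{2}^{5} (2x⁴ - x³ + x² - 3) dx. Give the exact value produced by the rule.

h = (5 − 2)/8 = 0.375.
Nodes x₀,…,x₈ = 2, 2.375, 2.75, 3.125, 3.5, 3.875, 4.25, 4.625, 5.
f(x) = 2x⁴ - x³ + x² - 3: f₀=25, f₁=52.87744140625, f₂=98.1484375, f₃=166.98291015625, f₄=266.5, f₅=404.76806640625, f₆=590.8046875, f₇=834.57666015625, f₈=1147.
(h/3)·[f₀ + 4f₁ + 2f₂ + 4f₃ + 2f₄ + 4f₅ + 2f₆ + 4f₇ + f₈] = 0.125·(8919.7265625) = 1114.9658203125.

1114.9658203125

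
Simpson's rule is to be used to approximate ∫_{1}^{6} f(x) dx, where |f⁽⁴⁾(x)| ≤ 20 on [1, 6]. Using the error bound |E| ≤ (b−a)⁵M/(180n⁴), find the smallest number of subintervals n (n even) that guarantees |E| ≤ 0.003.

Need 62500/(180n⁴) ≤ 0.003.
n⁴ ≥ 62500/(180·0.003) = 115741 ⇒ n ≥ 18.4447, so the smallest even n is 20. (n must be even for Simpson's rule.)

20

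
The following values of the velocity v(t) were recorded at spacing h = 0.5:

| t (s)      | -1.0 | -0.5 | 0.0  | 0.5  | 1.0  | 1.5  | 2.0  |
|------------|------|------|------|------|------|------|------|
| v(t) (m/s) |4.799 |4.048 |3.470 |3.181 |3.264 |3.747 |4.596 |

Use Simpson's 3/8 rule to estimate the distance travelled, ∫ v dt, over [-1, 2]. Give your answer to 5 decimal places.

h = 0.5, n = 6.
(3h/8)·[y₀ + 3y₁ + 3y₂ + 2y₃ + 3y₄ + 3y₅ + y₆] = 0.1875·(59.344) = 11.12700.

11.12700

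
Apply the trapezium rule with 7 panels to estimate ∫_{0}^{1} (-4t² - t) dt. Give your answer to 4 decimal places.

h = (1 − 0)/7 = 0.142857.
Nodes t₀,…,t₇ = 0, 0.142857, 0.285714, 0.428571, 0.571429, 0.714286, 0.857143, 1.
f(t) = -4t² - t: f₀=0, f₁=-0.224490, f₂=-0.612245, f₃=-1.163265, f₄=-1.877551, f₅=-2.755102, f₆=-3.795918, f₇=-5.
(h/2)·[f₀ + 2f₁ + 2f₂ + 2f₃ + 2f₄ + 2f₅ + 2f₆ + f₇] = 0.071429·(-25.857143) = -1.8469.

-1.8469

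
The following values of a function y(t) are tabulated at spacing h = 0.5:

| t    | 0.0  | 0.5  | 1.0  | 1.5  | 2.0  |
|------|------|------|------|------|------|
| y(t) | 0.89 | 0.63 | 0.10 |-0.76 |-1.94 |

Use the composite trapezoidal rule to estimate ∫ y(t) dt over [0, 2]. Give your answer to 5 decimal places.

-0.27750

h = 0.5, n = 4.
(h/2)·[y₀ + 2y₁ + 2y₂ + 2y₃ + y₄] = 0.25·(-1.11) = -0.27750.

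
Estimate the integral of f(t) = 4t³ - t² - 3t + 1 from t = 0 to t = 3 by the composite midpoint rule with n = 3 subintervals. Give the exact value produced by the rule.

h = (3 − 0)/3 = 1.
Midpoints m₁,…,m₃ = 0.5, 1.5, 2.5.
f(m₁)=-0.25, f(m₂)=7.75, f(m₃)=49.75.
h·[f(m₁) + f(m₂) + f(m₃)] = 1·(57.25) = 57.25.

57.25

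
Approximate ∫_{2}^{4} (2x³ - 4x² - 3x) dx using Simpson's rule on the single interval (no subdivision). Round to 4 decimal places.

S = (b−a)/6 · [f(2) + 4f(3) + f(4)] = 0.333333·[(-6) + 4·9 + 52] = 27.3333.

27.3333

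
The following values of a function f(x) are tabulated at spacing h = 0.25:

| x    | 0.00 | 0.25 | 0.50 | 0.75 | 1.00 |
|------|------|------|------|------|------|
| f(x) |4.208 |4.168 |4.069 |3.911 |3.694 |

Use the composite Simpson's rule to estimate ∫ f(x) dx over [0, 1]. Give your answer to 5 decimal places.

4.02967

h = 0.25, n = 4.
(h/3)·[y₀ + 4y₁ + 2y₂ + 4y₃ + y₄] = 0.083333·(48.356) = 4.02967.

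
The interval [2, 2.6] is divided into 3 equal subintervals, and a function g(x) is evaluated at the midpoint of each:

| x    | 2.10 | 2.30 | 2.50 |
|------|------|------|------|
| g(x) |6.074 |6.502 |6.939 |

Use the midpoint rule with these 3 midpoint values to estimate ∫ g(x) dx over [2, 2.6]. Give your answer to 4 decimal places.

h = 0.2, n = 3.
h·[y(m₁) + y(m₂) + y(m₃)] = 0.2·(19.515) = 3.9030.

3.9030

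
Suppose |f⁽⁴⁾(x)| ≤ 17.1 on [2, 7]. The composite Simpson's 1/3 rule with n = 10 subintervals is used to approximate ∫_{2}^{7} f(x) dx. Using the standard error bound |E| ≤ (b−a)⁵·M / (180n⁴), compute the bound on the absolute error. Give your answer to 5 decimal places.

0.02969

|E| ≤ (5)⁵·17.1 / (180·10⁴) = 53437.5/1800000 = 0.02969.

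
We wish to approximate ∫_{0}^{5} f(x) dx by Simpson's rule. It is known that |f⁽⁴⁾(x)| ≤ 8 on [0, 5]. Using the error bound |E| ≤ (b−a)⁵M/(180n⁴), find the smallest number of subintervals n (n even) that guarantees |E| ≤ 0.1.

8

Need 25000/(180n⁴) ≤ 0.1.
n⁴ ≥ 25000/(180·0.1) = 1388.89 ⇒ n ≥ 6.1047, so the smallest even n is 8. (n must be even for Simpson's rule.)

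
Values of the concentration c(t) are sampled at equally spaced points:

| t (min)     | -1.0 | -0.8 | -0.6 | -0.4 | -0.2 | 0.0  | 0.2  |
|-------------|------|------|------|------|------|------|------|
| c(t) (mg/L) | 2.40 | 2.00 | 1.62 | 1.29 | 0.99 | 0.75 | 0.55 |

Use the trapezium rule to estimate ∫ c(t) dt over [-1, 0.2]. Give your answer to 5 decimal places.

h = 0.2, n = 6.
(h/2)·[y₀ + 2y₁ + 2y₂ + 2y₃ + 2y₄ + 2y₅ + y₆] = 0.1·(16.25) = 1.62500.

1.62500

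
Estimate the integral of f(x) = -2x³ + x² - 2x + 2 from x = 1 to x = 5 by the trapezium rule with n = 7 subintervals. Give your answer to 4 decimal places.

-290.3673

h = (5 − 1)/7 = 0.571429.
Nodes x₀,…,x₇ = 1, 1.571429, 2.142857, 2.714286, 3.285714, 3.857143, 4.428571, 5.
f(x) = -2x³ + x² - 2x + 2: f₀=-1, f₁=-6.434402, f₂=-17.373178, f₃=-36.055394, f₄=-64.720117, f₅=-105.606414, f₆=-160.953353, f₇=-233.
(h/2)·[f₀ + 2f₁ + 2f₂ + 2f₃ + 2f₄ + 2f₅ + 2f₆ + f₇] = 0.285714·(-1016.285714) = -290.3673.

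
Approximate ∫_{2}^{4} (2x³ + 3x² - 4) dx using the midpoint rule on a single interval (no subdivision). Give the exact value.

M = (b−a)·f(3) = 2·(77) = 154.

154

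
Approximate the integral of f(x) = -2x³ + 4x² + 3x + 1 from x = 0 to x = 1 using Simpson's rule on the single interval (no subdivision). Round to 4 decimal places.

S = (b−a)/6 · [f(0) + 4f(0.5) + f(1)] = 0.166667·[1 + 4·3.25 + 6] = 3.3333.

3.3333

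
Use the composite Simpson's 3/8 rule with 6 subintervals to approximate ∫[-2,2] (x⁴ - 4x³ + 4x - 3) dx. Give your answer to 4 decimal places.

1.0370

h = (2 − (-2))/6 = 0.666667.
Nodes x₀,…,x₆ = -2, -1.333333, -0.666667, 0, 0.666667, 1.333333, 2.
f(x) = x⁴ - 4x³ + 4x - 3: f₀=37, f₁=4.308642, f₂=-4.283951, f₃=-3, f₄=-1.320988, f₅=-3.987654, f₆=-11.
(3h/8)·[f₀ + 3f₁ + 3f₂ + 2f₃ + 3f₄ + 3f₅ + f₆] = 0.25·(4.148148) = 1.0370.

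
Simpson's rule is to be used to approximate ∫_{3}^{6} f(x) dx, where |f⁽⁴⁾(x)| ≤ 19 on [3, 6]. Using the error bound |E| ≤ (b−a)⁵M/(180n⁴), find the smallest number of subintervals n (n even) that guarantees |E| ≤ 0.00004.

Need 4617/(180n⁴) ≤ 0.00004.
n⁴ ≥ 4617/(180·0.00004) = 641250 ⇒ n ≥ 28.2981, so the smallest even n is 30. (n must be even for Simpson's rule.)

30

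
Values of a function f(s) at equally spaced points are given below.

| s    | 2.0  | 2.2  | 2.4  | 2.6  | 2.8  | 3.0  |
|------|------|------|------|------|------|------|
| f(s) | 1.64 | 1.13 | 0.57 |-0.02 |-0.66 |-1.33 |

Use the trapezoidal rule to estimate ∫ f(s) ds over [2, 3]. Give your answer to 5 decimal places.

0.23500

h = 0.2, n = 5.
(h/2)·[y₀ + 2y₁ + 2y₂ + 2y₃ + 2y₄ + y₅] = 0.1·(2.35) = 0.23500.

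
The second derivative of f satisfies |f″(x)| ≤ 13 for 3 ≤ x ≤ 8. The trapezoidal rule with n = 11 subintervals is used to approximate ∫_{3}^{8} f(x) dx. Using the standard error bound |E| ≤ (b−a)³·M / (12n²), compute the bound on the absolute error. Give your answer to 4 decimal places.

1.1191

|E| ≤ (5)³·13 / (12·11²) = 1625/1452 = 1.1191.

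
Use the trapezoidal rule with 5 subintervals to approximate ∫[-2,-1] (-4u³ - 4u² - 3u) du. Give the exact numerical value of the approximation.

10.26

h = (-1 − (-2))/5 = 0.2.
Nodes u₀,…,u₅ = -2, -1.8, -1.6, -1.4, -1.2, -1.
f(u) = -4u³ - 4u² - 3u: f₀=22, f₁=15.768, f₂=10.944, f₃=7.336, f₄=4.752, f₅=3.
(h/2)·[f₀ + 2f₁ + 2f₂ + 2f₃ + 2f₄ + f₅] = 0.1·(102.6) = 10.26.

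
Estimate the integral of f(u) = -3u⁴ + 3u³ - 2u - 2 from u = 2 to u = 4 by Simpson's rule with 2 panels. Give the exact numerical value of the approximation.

-432

h = (4 − 2)/2 = 1.
Nodes u₀,…,u₂ = 2, 3, 4.
f(u) = -3u⁴ + 3u³ - 2u - 2: f₀=-30, f₁=-170, f₂=-586.
(h/3)·[f₀ + 4f₁ + f₂] = 0.333333·(-1296) = -432.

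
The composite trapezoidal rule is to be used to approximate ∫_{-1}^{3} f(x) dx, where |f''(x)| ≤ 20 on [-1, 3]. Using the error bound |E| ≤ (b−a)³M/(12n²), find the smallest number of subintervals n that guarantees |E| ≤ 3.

6

Need 1280/(12n²) ≤ 3.
n² ≥ 1280/(12·3) = 35.5556 ⇒ n ≥ 5.9628, so the smallest n is 6.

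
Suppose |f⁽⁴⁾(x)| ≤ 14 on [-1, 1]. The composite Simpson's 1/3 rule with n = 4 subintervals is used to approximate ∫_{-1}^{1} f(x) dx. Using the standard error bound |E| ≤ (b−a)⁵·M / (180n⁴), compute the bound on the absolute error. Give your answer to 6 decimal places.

|E| ≤ (2)⁵·14 / (180·4⁴) = 448/46080 = 0.009722.

0.009722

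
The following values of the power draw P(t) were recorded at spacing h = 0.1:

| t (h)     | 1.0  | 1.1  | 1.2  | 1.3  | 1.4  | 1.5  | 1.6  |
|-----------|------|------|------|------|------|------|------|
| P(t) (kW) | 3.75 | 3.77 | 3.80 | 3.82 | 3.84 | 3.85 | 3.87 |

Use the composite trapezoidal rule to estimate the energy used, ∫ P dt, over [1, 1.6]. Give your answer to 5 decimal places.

2.28900

h = 0.1, n = 6.
(h/2)·[y₀ + 2y₁ + 2y₂ + 2y₃ + 2y₄ + 2y₅ + y₆] = 0.05·(45.78) = 2.28900.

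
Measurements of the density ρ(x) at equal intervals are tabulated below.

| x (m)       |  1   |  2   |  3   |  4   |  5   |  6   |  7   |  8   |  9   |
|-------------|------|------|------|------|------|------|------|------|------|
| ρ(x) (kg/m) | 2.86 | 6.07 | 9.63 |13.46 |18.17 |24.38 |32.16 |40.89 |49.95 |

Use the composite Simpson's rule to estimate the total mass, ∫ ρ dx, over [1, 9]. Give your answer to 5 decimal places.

h = 1, n = 8.
(h/3)·[y₀ + 4y₁ + 2y₂ + 4y₃ + 2y₄ + 4y₅ + 2y₆ + 4y₇ + y₈] = 0.333333·(511.93) = 170.64333.

170.64333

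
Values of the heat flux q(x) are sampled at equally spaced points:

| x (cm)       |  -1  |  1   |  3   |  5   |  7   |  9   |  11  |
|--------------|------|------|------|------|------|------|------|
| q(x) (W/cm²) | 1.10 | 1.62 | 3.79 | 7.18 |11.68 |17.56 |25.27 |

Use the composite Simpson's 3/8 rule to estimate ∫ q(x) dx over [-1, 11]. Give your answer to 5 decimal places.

108.51000

h = 2, n = 6.
(3h/8)·[y₀ + 3y₁ + 3y₂ + 2y₃ + 3y₄ + 3y₅ + y₆] = 0.75·(144.68) = 108.51000.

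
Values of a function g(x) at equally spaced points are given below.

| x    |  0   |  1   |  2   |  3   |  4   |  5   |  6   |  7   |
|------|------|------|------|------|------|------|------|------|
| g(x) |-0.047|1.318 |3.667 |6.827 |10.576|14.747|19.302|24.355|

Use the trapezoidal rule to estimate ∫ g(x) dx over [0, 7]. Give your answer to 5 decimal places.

68.59100

h = 1, n = 7.
(h/2)·[y₀ + 2y₁ + 2y₂ + 2y₃ + 2y₄ + 2y₅ + 2y₆ + y₇] = 0.5·(137.182) = 68.59100.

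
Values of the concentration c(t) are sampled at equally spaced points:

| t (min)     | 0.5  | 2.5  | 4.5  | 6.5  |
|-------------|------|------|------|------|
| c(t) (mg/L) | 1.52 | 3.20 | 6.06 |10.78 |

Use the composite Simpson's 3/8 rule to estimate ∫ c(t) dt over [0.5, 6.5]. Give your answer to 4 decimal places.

h = 2, n = 3.
(3h/8)·[y₀ + 3y₁ + 3y₂ + y₃] = 0.75·(40.08) = 30.0600.

30.0600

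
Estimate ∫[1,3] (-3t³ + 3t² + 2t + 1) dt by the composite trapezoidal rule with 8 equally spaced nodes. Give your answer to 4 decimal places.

h = (3 − 1)/7 = 0.285714.
Nodes t₀,…,t₇ = 1, 1.285714, 1.571429, 1.857143, 2.142857, 2.428571, 2.714286, 3.
f(t) = -3t³ + 3t² + 2t + 1: f₀=3, f₁=2.154519, f₂=-0.090379, f₃=-4.154519, f₄=-10.457726, f₅=-19.419825, f₆=-31.460641, f₇=-47.
(h/2)·[f₀ + 2f₁ + 2f₂ + 2f₃ + 2f₄ + 2f₅ + 2f₆ + f₇] = 0.142857·(-170.857143) = -24.4082.

-24.4082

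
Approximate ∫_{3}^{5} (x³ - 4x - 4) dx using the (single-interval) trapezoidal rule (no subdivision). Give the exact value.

112

T = (b−a)/2 · [f(3) + f(5)] = 1·[11 + 101] = 112.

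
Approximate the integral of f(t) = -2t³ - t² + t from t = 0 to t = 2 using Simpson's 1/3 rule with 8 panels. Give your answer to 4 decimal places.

-8.6667

h = (2 − 0)/8 = 0.25.
Nodes t₀,…,t₈ = 0, 0.25, 0.5, 0.75, 1, 1.25, 1.5, 1.75, 2.
f(t) = -2t³ - t² + t: f₀=0, f₁=0.15625, f₂=0, f₃=-0.65625, f₄=-2, f₅=-4.21875, f₆=-7.5, f₇=-12.03125, f₈=-18.
(h/3)·[f₀ + 4f₁ + 2f₂ + 4f₃ + 2f₄ + 4f₅ + 2f₆ + 4f₇ + f₈] = 0.083333·(-104) = -8.6667.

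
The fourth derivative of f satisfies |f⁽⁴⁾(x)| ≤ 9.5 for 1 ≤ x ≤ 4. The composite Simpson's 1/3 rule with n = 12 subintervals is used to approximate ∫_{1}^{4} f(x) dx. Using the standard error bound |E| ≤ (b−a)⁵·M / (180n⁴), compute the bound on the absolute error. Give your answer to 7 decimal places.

|E| ≤ (3)⁵·9.5 / (180·12⁴) = 2308.5/3732480 = 0.0006185.

0.0006185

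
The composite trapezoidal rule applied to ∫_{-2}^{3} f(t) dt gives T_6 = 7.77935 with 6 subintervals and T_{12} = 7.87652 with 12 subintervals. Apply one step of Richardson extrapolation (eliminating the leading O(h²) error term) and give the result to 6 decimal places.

7.908910

R = (4·T_{12} − T_6) / 3 = (4·7.87652 − 7.77935)/3 = (23.72673)/3 = 7.908910.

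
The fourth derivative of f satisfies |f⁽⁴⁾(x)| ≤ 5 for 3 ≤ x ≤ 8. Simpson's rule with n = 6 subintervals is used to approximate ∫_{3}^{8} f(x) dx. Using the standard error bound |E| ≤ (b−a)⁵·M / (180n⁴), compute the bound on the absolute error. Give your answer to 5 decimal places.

0.06698

|E| ≤ (5)⁵·5 / (180·6⁴) = 15625/233280 = 0.06698.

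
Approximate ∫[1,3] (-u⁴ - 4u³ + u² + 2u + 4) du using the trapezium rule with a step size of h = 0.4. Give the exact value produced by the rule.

h = (3 − 1)/5 = 0.4.
Nodes u₀,…,u₅ = 1, 1.4, 1.8, 2.2, 2.6, 3.
f(u) = -u⁴ - 4u³ + u² + 2u + 4: f₀=2, f₁=-6.0576, f₂=-22.9856, f₃=-52.7776, f₄=-100.0416, f₅=-170.
(h/2)·[f₀ + 2f₁ + 2f₂ + 2f₃ + 2f₄ + f₅] = 0.2·(-531.7248) = -106.34496.

-106.34496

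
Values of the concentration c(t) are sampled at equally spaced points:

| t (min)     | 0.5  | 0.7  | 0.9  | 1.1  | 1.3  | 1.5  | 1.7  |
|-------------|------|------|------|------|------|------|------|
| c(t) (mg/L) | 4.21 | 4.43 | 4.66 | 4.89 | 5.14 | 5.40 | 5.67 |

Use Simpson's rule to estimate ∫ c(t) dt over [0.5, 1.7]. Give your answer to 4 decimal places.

h = 0.2, n = 6.
(h/3)·[y₀ + 4y₁ + 2y₂ + 4y₃ + 2y₄ + 4y₅ + y₆] = 0.066667·(88.36) = 5.8907.

5.8907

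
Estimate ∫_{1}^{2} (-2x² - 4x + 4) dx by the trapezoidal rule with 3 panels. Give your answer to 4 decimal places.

-6.7037

h = (2 − 1)/3 = 0.333333.
Nodes x₀,…,x₃ = 1, 1.333333, 1.666667, 2.
f(x) = -2x² - 4x + 4: f₀=-2, f₁=-4.888889, f₂=-8.222222, f₃=-12.
(h/2)·[f₀ + 2f₁ + 2f₂ + f₃] = 0.166667·(-40.222222) = -6.7037.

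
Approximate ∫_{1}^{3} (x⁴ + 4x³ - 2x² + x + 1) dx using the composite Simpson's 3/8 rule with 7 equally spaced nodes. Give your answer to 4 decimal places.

117.0741

h = (3 − 1)/6 = 0.333333.
Nodes x₀,…,x₆ = 1, 1.333333, 1.666667, 2, 2.333333, 2.666667, 3.
f(x) = x⁴ + 4x³ - 2x² + x + 1: f₀=5, f₁=11.419753, f₂=23.345679, f₃=43, f₄=72.901235, f₅=115.864198, f₆=175.
(3h/8)·[f₀ + 3f₁ + 3f₂ + 2f₃ + 3f₄ + 3f₅ + f₆] = 0.125·(936.592593) = 117.0741.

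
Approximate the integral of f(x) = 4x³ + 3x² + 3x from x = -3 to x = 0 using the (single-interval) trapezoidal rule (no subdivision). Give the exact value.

T = (b−a)/2 · [f(-3) + f(0)] = 1.5·[(-90) + 0] = -135.

-135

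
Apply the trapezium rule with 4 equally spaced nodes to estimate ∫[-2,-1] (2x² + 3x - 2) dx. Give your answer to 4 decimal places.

-1.7963

h = (-1 − (-2))/3 = 0.333333.
Nodes x₀,…,x₃ = -2, -1.666667, -1.333333, -1.
f(x) = 2x² + 3x - 2: f₀=0, f₁=-1.444444, f₂=-2.444444, f₃=-3.
(h/2)·[f₀ + 2f₁ + 2f₂ + f₃] = 0.166667·(-10.777778) = -1.7963.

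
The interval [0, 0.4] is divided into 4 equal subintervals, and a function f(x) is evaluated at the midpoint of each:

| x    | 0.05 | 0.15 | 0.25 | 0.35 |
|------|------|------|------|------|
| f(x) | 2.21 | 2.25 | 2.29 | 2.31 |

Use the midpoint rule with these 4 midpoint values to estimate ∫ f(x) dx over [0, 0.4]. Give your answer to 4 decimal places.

0.9060

h = 0.1, n = 4.
h·[y(m₁) + y(m₂) + y(m₃) + y(m₄)] = 0.1·(9.06) = 0.9060.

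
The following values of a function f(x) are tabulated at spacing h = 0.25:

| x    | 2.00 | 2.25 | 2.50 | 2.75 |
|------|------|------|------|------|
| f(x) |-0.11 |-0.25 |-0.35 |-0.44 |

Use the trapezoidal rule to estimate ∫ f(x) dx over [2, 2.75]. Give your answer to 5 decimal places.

h = 0.25, n = 3.
(h/2)·[y₀ + 2y₁ + 2y₂ + y₃] = 0.125·(-1.75) = -0.21875.

-0.21875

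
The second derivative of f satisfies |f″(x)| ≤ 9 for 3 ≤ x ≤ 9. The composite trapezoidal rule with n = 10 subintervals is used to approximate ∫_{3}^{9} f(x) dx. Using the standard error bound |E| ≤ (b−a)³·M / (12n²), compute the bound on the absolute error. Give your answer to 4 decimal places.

1.6200

|E| ≤ (6)³·9 / (12·10²) = 1944/1200 = 1.6200.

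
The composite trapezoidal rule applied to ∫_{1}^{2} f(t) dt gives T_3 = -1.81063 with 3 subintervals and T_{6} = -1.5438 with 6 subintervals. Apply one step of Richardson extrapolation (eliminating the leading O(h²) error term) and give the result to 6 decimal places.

-1.454857

R = (4·T_{6} − T_3) / 3 = (4·(-1.5438) − (-1.81063))/3 = (-4.36457)/3 = -1.454857.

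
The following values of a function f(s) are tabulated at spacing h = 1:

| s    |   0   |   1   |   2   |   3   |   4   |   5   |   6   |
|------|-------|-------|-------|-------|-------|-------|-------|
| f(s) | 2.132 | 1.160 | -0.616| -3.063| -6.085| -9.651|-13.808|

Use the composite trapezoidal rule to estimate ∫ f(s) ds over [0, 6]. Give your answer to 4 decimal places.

-24.0930

h = 1, n = 6.
(h/2)·[y₀ + 2y₁ + 2y₂ + 2y₃ + 2y₄ + 2y₅ + y₆] = 0.5·(-48.186) = -24.0930.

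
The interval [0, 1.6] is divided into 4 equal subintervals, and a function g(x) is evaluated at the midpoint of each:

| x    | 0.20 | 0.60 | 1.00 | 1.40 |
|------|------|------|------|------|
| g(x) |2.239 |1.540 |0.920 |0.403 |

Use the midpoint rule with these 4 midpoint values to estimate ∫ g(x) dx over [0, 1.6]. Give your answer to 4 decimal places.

2.0408

h = 0.4, n = 4.
h·[y(m₁) + y(m₂) + y(m₃) + y(m₄)] = 0.4·(5.102) = 2.0408.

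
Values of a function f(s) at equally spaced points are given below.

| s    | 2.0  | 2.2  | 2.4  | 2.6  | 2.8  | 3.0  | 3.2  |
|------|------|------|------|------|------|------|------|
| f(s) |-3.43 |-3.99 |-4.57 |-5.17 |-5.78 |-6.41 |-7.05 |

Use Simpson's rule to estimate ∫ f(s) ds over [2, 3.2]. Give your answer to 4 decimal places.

h = 0.2, n = 6.
(h/3)·[y₀ + 4y₁ + 2y₂ + 4y₃ + 2y₄ + 4y₅ + y₆] = 0.066667·(-93.46) = -6.2307.

-6.2307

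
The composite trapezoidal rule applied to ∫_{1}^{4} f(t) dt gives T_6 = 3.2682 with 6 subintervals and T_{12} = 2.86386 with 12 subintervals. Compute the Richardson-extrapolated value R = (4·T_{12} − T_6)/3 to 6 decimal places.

R = (4·T_{12} − T_6) / 3 = (4·2.86386 − 3.2682)/3 = (8.18724)/3 = 2.729080.

2.729080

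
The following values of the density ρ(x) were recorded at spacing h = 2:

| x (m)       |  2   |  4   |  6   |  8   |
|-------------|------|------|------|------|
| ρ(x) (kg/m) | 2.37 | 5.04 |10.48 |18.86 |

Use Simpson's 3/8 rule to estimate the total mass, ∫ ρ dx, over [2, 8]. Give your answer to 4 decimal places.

h = 2, n = 3.
(3h/8)·[y₀ + 3y₁ + 3y₂ + y₃] = 0.75·(67.79) = 50.8425.

50.8425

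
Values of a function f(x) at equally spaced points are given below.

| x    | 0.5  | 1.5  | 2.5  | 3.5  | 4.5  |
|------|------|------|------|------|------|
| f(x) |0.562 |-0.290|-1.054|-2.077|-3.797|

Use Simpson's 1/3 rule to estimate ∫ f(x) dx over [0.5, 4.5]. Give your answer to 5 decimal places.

h = 1, n = 4.
(h/3)·[y₀ + 4y₁ + 2y₂ + 4y₃ + y₄] = 0.333333·(-14.811) = -4.93700.

-4.93700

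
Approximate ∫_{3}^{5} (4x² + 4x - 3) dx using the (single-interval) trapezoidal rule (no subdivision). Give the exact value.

T = (b−a)/2 · [f(3) + f(5)] = 1·[45 + 117] = 162.

162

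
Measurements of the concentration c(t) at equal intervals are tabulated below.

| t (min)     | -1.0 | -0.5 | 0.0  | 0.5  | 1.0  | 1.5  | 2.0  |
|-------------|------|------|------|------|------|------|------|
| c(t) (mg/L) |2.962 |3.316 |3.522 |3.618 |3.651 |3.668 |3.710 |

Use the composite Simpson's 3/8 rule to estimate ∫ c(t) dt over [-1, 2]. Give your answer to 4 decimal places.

10.5711

h = 0.5, n = 6.
(3h/8)·[y₀ + 3y₁ + 3y₂ + 2y₃ + 3y₄ + 3y₅ + y₆] = 0.1875·(56.379) = 10.5711.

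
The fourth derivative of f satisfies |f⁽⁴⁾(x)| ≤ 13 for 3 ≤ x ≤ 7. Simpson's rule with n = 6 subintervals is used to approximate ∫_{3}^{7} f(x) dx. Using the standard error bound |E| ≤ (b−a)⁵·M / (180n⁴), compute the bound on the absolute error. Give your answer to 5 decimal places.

0.05706

|E| ≤ (4)⁵·13 / (180·6⁴) = 13312/233280 = 0.05706.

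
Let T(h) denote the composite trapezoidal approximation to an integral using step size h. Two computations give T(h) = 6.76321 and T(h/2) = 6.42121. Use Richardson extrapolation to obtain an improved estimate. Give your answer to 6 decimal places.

6.307210

R = (4·T(h/2) − T(h)) / 3 = (4·6.42121 − 6.76321)/3 = (18.92163)/3 = 6.307210.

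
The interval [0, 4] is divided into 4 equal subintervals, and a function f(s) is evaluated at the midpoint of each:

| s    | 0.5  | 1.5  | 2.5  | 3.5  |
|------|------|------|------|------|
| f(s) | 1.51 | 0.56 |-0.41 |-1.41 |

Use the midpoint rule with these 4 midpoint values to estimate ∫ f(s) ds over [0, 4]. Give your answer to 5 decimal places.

0.25000

h = 1, n = 4.
h·[y(m₁) + y(m₂) + y(m₃) + y(m₄)] = 1·(0.25) = 0.25000.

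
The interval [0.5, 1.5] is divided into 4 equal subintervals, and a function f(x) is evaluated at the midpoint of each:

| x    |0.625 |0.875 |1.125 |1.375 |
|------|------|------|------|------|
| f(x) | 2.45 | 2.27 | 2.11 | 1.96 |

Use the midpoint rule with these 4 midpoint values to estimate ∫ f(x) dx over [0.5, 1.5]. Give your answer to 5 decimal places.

2.19750

h = 0.25, n = 4.
h·[y(m₁) + y(m₂) + y(m₃) + y(m₄)] = 0.25·(8.79) = 2.19750.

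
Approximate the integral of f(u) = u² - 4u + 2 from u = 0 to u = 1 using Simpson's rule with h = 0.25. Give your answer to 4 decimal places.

h = (1 − 0)/4 = 0.25.
Nodes u₀,…,u₄ = 0, 0.25, 0.5, 0.75, 1.
f(u) = u² - 4u + 2: f₀=2, f₁=1.0625, f₂=0.25, f₃=-0.4375, f₄=-1.
(h/3)·[f₀ + 4f₁ + 2f₂ + 4f₃ + f₄] = 0.083333·(4) = 0.3333.

0.3333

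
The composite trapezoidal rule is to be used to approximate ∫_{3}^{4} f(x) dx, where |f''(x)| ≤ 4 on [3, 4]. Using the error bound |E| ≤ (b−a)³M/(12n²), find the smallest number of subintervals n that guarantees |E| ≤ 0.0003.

34

Need 4/(12n²) ≤ 0.0003.
n² ≥ 4/(12·0.0003) = 1111.11 ⇒ n ≥ 33.3333, so the smallest n is 34.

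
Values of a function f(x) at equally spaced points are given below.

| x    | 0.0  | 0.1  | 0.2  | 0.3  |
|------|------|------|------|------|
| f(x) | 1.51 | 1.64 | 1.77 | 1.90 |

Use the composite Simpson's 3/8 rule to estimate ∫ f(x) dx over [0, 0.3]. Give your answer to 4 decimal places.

h = 0.1, n = 3.
(3h/8)·[y₀ + 3y₁ + 3y₂ + y₃] = 0.0375·(13.64) = 0.5115.

0.5115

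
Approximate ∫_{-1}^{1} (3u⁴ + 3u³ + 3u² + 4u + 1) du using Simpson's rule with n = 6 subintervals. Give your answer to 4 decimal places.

h = (1 − (-1))/6 = 0.333333.
Nodes u₀,…,u₆ = -1, -0.666667, -0.333333, 0, 0.333333, 0.666667, 1.
f(u) = 3u⁴ + 3u³ + 3u² + 4u + 1: f₀=0, f₁=-0.629630, f₂=-0.074074, f₃=1, f₄=2.814815, f₅=6.481481, f₆=14.
(h/3)·[f₀ + 4f₁ + 2f₂ + 4f₃ + 2f₄ + 4f₅ + f₆] = 0.111111·(46.888889) = 5.2099.

5.2099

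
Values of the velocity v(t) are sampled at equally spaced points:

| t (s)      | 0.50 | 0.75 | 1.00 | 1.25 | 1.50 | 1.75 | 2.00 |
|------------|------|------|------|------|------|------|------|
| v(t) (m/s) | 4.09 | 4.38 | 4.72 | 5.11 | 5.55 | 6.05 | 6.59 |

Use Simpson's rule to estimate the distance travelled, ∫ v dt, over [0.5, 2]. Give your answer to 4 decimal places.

7.7817

h = 0.25, n = 6.
(h/3)·[y₀ + 4y₁ + 2y₂ + 4y₃ + 2y₄ + 4y₅ + y₆] = 0.083333·(93.38) = 7.7817.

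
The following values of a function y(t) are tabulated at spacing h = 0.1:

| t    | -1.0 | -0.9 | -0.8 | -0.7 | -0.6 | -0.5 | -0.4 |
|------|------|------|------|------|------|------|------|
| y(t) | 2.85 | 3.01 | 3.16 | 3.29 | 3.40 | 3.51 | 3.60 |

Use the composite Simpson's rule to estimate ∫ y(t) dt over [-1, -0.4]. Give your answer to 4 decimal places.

h = 0.1, n = 6.
(h/3)·[y₀ + 4y₁ + 2y₂ + 4y₃ + 2y₄ + 4y₅ + y₆] = 0.033333·(58.81) = 1.9603.

1.9603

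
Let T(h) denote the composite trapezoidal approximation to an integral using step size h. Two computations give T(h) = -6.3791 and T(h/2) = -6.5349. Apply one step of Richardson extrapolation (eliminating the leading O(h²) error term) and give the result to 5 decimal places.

-6.58683

R = (4·T(h/2) − T(h)) / 3 = (4·(-6.5349) − (-6.3791))/3 = (-19.7605)/3 = -6.58683.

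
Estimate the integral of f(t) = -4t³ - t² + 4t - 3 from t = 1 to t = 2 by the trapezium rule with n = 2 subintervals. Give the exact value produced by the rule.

h = (2 − 1)/2 = 0.5.
Nodes t₀,…,t₂ = 1, 1.5, 2.
f(t) = -4t³ - t² + 4t - 3: f₀=-4, f₁=-12.75, f₂=-31.
(h/2)·[f₀ + 2f₁ + f₂] = 0.25·(-60.5) = -15.125.

-15.125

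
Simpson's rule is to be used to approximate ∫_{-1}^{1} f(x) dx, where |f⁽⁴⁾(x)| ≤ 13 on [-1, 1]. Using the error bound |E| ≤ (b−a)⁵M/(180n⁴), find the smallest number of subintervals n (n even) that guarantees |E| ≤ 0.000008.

Need 416/(180n⁴) ≤ 0.000008.
n⁴ ≥ 416/(180·0.000008) = 288889 ⇒ n ≥ 23.1837, so the smallest even n is 24. (n must be even for Simpson's rule.)

24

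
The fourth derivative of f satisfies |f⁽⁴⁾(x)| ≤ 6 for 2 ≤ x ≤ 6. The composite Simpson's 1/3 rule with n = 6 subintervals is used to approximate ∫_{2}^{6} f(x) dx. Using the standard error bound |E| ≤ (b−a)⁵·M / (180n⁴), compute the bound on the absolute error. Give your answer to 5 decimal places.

|E| ≤ (4)⁵·6 / (180·6⁴) = 6144/233280 = 0.02634.

0.02634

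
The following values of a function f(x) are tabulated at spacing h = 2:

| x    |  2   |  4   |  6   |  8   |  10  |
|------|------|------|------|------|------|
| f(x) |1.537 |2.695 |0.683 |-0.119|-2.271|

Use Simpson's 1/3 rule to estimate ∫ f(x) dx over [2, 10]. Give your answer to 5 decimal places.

h = 2, n = 4.
(h/3)·[y₀ + 4y₁ + 2y₂ + 4y₃ + y₄] = 0.666667·(10.936) = 7.29067.

7.29067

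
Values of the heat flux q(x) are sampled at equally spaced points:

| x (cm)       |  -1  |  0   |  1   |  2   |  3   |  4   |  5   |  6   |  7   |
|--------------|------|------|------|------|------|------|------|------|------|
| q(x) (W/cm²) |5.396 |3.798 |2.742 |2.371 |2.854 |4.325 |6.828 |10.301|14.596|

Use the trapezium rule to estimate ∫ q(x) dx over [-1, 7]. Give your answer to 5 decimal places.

43.21500

h = 1, n = 8.
(h/2)·[y₀ + 2y₁ + 2y₂ + 2y₃ + 2y₄ + 2y₅ + 2y₆ + 2y₇ + y₈] = 0.5·(86.430) = 43.21500.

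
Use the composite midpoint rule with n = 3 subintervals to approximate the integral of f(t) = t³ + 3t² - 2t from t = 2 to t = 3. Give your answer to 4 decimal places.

h = (3 − 2)/3 = 0.333333.
Midpoints m₁,…,m₃ = 2.166667, 2.5, 2.833333.
f(m₁)=19.921296, f(m₂)=29.375, f(m₃)=41.162037.
h·[f(m₁) + f(m₂) + f(m₃)] = 0.333333·(90.458333) = 30.1528.

30.1528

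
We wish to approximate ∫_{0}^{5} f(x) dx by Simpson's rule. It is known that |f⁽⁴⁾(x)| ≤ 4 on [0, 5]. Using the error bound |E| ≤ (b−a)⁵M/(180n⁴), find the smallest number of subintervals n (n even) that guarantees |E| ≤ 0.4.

Need 12500/(180n⁴) ≤ 0.4.
n⁴ ≥ 12500/(180·0.4) = 173.611 ⇒ n ≥ 3.6299, so the smallest even n is 4. (n must be even for Simpson's rule.)

4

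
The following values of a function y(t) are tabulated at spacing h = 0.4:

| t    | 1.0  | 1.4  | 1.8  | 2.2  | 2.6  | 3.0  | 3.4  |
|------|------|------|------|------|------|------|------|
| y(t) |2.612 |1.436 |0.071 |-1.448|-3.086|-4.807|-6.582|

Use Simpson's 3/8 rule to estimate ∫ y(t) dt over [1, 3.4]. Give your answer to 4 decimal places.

-3.9036

h = 0.4, n = 6.
(3h/8)·[y₀ + 3y₁ + 3y₂ + 2y₃ + 3y₄ + 3y₅ + y₆] = 0.15·(-26.024) = -3.9036.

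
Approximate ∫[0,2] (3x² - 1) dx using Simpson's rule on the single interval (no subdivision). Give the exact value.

6

S = (b−a)/6 · [f(0) + 4f(1) + f(2)] = 0.333333·[(-1) + 4·2 + 11] = 6.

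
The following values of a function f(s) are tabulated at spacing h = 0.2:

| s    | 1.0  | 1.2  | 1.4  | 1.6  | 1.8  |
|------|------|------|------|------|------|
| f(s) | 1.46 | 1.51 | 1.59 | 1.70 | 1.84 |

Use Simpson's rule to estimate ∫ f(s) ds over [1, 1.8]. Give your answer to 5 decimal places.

h = 0.2, n = 4.
(h/3)·[y₀ + 4y₁ + 2y₂ + 4y₃ + y₄] = 0.066667·(19.32) = 1.28800.

1.28800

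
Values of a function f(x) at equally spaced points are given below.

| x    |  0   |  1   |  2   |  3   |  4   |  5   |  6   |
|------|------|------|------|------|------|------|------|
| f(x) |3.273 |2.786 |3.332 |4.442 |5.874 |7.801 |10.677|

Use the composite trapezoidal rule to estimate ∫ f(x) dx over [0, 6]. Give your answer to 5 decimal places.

h = 1, n = 6.
(h/2)·[y₀ + 2y₁ + 2y₂ + 2y₃ + 2y₄ + 2y₅ + y₆] = 0.5·(62.420) = 31.21000.

31.21000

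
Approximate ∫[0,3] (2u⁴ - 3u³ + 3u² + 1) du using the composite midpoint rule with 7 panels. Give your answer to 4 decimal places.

h = (3 − 0)/7 = 0.428571.
Midpoints m₁,…,m₇ = 0.214286, 0.642857, 1.071429, 1.5, 1.928571, 2.357143, 2.785714.
f(m₁)=1.112453, f(m₂)=1.784361, f(m₃)=3.389629, f(m₄)=7.75, f(m₅)=18.306539, f(m₆)=40.119638, f(m₇)=79.869013.
h·[f(m₁) + f(m₂) + f(m₃) + f(m₄) + f(m₅) + f(m₆) + f(m₇)] = 0.428571·(152.331633) = 65.2850.

65.2850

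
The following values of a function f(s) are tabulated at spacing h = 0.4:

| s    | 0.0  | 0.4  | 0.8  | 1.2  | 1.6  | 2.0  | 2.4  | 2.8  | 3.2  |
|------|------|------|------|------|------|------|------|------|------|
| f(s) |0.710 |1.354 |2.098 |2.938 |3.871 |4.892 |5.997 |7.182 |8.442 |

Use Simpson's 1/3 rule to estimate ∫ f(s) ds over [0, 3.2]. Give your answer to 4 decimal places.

13.1397

h = 0.4, n = 8.
(h/3)·[y₀ + 4y₁ + 2y₂ + 4y₃ + 2y₄ + 4y₅ + 2y₆ + 4y₇ + y₈] = 0.133333·(98.548) = 13.1397.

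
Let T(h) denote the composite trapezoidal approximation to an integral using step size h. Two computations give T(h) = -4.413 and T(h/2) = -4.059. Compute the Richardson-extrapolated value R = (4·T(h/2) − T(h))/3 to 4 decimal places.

R = (4·T(h/2) − T(h)) / 3 = (4·(-4.059) − (-4.413))/3 = (-11.823)/3 = -3.9410.

-3.9410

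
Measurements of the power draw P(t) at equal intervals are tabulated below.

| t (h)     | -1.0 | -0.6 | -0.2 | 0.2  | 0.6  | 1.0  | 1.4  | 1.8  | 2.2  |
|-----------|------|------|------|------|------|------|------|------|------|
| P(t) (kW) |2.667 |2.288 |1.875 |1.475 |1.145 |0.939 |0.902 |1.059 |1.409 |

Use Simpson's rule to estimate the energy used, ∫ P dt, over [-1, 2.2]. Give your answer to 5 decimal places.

h = 0.4, n = 8.
(h/3)·[y₀ + 4y₁ + 2y₂ + 4y₃ + 2y₄ + 4y₅ + 2y₆ + 4y₇ + y₈] = 0.133333·(34.964) = 4.66187.

4.66187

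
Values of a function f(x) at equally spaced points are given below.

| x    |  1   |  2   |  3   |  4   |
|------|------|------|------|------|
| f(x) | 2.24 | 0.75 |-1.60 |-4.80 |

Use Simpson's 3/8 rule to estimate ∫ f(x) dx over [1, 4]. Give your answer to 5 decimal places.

h = 1, n = 3.
(3h/8)·[y₀ + 3y₁ + 3y₂ + y₃] = 0.375·(-5.11) = -1.91625.

-1.91625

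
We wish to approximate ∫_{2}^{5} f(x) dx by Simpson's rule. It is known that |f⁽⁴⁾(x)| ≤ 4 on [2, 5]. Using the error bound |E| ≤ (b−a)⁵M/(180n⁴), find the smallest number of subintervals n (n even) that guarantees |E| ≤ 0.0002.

14

Need 972/(180n⁴) ≤ 0.0002.
n⁴ ≥ 972/(180·0.0002) = 27000 ⇒ n ≥ 12.8186, so the smallest even n is 14. (n must be even for Simpson's rule.)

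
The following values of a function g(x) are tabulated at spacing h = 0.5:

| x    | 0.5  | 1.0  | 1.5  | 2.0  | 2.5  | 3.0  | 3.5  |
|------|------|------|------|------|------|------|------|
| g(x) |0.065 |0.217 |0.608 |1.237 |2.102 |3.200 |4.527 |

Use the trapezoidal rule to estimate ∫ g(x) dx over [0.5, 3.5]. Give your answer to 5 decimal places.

4.83000

h = 0.5, n = 6.
(h/2)·[y₀ + 2y₁ + 2y₂ + 2y₃ + 2y₄ + 2y₅ + y₆] = 0.25·(19.320) = 4.83000.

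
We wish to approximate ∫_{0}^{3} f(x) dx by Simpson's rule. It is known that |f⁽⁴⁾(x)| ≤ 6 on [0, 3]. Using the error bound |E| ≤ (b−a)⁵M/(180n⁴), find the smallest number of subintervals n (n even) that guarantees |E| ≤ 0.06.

4

Need 1458/(180n⁴) ≤ 0.06.
n⁴ ≥ 1458/(180·0.06) = 135 ⇒ n ≥ 3.4087, so the smallest even n is 4. (n must be even for Simpson's rule.)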